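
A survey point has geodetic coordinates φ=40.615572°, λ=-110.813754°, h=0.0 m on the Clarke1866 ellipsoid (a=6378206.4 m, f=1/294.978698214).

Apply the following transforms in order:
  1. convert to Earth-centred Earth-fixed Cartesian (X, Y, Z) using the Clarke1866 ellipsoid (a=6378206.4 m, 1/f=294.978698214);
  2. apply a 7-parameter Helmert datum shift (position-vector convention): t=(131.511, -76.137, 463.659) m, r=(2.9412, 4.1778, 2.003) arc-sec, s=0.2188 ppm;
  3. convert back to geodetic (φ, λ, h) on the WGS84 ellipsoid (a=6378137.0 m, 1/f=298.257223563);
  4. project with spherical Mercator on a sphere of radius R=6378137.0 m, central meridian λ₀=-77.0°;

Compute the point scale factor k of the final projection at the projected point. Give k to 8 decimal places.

start: φ=40.615572°, λ=-110.813754°, h=0.000 m
→ ECEF (a=6378206.400, f=1/294.978698214): X=-1722866.6265, Y=-4532200.7344, Z=4129911.6022
→ Helmert 7p (PV): X=-1722607.8316, Y=-4532353.4833, Z=4130346.4345
→ geod (Bowring, a=6378137.000): φ=40.61613009°, λ=-110.81025407°, h=290.4276 m
→ into merc (λ₀=-77.0°): φ=40.61613009°, λ−λ₀=-33.81025407°
scale k = 1.31737020

1.31737020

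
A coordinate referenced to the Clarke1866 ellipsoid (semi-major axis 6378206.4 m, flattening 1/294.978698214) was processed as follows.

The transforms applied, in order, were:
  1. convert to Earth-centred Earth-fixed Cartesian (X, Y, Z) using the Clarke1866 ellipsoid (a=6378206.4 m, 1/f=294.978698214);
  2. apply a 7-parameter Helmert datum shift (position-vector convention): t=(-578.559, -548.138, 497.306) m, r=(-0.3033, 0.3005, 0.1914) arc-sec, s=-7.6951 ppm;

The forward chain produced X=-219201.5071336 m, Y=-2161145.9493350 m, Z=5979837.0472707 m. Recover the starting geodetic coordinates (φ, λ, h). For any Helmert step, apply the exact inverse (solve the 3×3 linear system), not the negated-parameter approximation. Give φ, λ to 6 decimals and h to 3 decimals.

φ=70.163930°, λ=-95.778142°, h=2440.969 m

start: X=-219201.5071, Y=-2161145.9493, Z=5979837.0473 m
→ Helmert⁻¹: X=-218635.3465, Y=-2160623.0269, Z=5979382.2577
→ geod (Bowring, a=6378206.400): φ=70.16393000°, λ=-95.77814200°, h=2440.9690 m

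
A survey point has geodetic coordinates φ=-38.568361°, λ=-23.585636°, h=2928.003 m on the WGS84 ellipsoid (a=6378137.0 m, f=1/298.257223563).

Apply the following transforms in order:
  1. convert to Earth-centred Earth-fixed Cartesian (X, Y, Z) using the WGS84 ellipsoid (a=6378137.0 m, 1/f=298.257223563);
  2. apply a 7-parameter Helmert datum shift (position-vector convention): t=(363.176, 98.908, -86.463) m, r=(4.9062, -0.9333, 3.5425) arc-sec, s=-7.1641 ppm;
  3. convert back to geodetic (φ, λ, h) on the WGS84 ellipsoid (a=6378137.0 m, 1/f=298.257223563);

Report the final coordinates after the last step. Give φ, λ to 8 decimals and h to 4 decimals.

start: φ=-38.568361°, λ=-23.585636°, h=2928.003 m
→ ECEF (a=6378137.000, f=1/298.257223563): X=4578311.4335, Y=-1998848.3751, Z=-3956790.8722
→ Helmert 7p (PV): X=4578694.0424, Y=-1998562.4021, Z=-3956875.8169
→ geod (Bowring, a=6378137.000): φ=-38.56763286°, λ=-23.58087453°, h=3165.6706 m

φ=-38.56763286°, λ=-23.58087453°, h=3165.6706 m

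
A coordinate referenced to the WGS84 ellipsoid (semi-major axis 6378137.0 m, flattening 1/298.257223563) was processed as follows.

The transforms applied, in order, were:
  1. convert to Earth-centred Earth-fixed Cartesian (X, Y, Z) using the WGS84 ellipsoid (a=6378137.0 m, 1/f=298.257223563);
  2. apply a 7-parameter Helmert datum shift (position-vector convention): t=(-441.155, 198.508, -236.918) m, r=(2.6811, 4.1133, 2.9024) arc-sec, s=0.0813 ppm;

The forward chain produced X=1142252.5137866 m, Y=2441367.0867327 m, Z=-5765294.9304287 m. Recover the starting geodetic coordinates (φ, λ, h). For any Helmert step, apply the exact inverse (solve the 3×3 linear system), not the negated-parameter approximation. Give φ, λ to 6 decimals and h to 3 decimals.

start: X=1142252.5138, Y=2441367.0867, Z=-5765294.9304 m
→ Helmert⁻¹: X=1142842.8909, Y=2441077.3628, Z=-5765066.4833
→ geod (Bowring, a=6378137.000): φ=-65.08963200°, λ=64.91234500°, h=3462.4700 m

φ=-65.089632°, λ=64.912345°, h=3462.470 m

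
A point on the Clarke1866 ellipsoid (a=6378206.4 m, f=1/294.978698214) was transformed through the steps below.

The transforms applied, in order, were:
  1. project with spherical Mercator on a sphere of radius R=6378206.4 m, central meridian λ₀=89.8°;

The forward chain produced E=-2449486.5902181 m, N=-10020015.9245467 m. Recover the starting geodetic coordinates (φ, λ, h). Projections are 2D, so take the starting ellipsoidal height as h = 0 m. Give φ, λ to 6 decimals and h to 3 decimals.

φ=-66.517387°, λ=67.796127°, h=0.000 m

start: E=-2449486.5902, N=-10020015.9245 m
→ merc⁻¹: φ=-66.51738700°, λ=67.79612700°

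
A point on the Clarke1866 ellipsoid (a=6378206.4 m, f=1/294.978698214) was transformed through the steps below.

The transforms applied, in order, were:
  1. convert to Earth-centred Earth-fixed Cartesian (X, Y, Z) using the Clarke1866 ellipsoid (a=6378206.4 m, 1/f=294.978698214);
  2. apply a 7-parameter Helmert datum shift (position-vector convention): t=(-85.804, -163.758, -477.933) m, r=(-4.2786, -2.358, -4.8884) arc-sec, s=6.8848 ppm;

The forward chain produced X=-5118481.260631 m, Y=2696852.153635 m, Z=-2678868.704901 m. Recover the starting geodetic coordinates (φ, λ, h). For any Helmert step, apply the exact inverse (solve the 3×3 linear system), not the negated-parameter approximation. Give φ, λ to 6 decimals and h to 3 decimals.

start: X=-5118481.2606, Y=2696852.1536, Z=-2678868.7049 m
→ Helmert⁻¹: X=-5118454.7516, Y=2696931.5936, Z=-2678257.8751
→ geod (Bowring, a=6378206.400): φ=-24.98929000°, λ=152.21509800°, h=975.3410 m

φ=-24.989290°, λ=152.215098°, h=975.341 m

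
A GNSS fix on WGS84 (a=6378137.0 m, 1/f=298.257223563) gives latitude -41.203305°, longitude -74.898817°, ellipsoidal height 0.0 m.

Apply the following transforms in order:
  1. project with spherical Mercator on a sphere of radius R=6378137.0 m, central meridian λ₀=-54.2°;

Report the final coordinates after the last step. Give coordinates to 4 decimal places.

start: φ=-41.203305°, λ=-74.898817°, h=0.000 m
→ merc (R=6378137.0, λ₀=-54.2°): E=-2304181.7685, N=-5042375.5120

E=-2304181.7685 m, N=-5042375.5120 m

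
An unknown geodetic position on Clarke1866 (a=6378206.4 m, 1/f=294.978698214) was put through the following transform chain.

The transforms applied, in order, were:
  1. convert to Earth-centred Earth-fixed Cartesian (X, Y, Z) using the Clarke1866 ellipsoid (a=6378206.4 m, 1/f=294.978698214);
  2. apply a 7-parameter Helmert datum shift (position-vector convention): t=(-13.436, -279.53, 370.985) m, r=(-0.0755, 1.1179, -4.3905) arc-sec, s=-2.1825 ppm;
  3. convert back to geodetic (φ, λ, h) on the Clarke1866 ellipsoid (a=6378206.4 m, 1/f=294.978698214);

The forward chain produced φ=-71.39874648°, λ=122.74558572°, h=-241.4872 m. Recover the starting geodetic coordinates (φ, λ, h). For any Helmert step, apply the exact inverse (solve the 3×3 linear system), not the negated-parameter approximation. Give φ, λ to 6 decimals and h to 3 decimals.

start: φ=-71.398746°, λ=122.745586°, h=-241.487 m
→ ECEF (a=6378206.400, f=1/294.978698214): X=-1103810.9914, Y=1716357.0103, Z=-6022208.4951
→ Helmert⁻¹: X=-1103803.8631, Y=1716618.9961, Z=-6022597.9783
→ geod (Bowring, a=6378206.400): φ=-71.39802100°, λ=122.74143900°, h=196.7100 m

φ=-71.398021°, λ=122.741439°, h=196.710 m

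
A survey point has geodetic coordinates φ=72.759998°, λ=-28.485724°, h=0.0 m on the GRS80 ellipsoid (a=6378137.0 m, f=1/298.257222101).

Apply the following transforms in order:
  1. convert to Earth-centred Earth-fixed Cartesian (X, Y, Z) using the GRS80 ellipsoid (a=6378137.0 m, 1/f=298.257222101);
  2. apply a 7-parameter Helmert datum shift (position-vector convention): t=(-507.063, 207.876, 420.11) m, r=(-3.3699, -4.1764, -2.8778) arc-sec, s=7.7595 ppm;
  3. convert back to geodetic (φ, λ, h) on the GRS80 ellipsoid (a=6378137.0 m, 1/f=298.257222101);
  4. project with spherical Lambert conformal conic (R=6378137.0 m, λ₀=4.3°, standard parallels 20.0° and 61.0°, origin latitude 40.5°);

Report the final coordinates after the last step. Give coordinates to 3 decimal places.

start: φ=72.759998°, λ=-28.485724°, h=0.000 m
→ ECEF (a=6378137.000, f=1/298.257222101): X=1666566.2406, Y=-904334.0497, Z=6069357.8683
→ Helmert 7p (PV): X=1665936.6001, Y=-904057.2826, Z=6069873.5928
→ geod (Bowring, a=6378137.000): φ=72.76723337°, λ=-28.48744823°, h=289.4654 m
→ lcc (R=6378137.0, λ₀=4.3°): E=-1210810.8559, N=3803580.8407

E=-1210810.856 m, N=3803580.841 m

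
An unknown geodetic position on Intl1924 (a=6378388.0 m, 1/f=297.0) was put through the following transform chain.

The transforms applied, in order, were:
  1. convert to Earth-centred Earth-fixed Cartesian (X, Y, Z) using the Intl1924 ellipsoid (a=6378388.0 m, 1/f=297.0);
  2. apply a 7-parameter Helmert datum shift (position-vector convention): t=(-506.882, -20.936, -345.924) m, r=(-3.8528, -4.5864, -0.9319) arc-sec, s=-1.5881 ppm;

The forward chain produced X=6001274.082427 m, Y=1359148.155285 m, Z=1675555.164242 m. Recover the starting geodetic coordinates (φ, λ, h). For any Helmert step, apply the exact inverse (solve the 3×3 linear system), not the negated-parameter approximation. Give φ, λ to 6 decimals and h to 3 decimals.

start: X=6001274.0824, Y=1359148.1553, Z=1675555.1642 m
→ Helmert⁻¹: X=6001821.6173, Y=1359167.0639, Z=1675795.6840
→ geod (Bowring, a=6378388.000): φ=15.33159600°, λ=12.75993000°, h=992.3010 m

φ=15.331596°, λ=12.759930°, h=992.301 m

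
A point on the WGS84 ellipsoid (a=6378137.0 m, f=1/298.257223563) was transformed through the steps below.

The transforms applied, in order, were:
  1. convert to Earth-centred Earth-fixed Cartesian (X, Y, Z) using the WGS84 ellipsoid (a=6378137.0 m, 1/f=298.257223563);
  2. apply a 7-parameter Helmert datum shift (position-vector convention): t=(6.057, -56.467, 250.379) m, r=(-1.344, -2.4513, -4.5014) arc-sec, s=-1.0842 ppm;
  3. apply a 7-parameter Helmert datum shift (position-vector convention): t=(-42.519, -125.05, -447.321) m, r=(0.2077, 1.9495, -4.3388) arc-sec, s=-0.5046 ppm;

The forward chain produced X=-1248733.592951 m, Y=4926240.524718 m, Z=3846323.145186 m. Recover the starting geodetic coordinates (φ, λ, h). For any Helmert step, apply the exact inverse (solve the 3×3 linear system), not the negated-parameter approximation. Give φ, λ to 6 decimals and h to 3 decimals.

φ=37.306202°, λ=104.225590°, h=3429.278 m

start: X=-1248733.5930, Y=4926240.5247, Z=3846323.1452 m
→ Helmert⁻¹: X=-1248831.6876, Y=4926345.6648, Z=3846755.6434
→ Helmert⁻¹: X=-1248900.8950, Y=4926355.1540, Z=3846556.3766
→ geod (Bowring, a=6378137.000): φ=37.30620200°, λ=104.22559000°, h=3429.2780 m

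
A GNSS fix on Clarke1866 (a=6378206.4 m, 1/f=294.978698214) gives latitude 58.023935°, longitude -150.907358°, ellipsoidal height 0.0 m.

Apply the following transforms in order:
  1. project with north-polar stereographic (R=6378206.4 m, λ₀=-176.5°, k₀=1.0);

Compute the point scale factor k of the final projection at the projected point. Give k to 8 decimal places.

start: φ=58.023935°, λ=-150.907358°, h=0.000 m
→ into stereo (λ₀=-176.5°): φ=58.02393500°, λ−λ₀=25.59264200°
scale k = 1.08209334

1.08209334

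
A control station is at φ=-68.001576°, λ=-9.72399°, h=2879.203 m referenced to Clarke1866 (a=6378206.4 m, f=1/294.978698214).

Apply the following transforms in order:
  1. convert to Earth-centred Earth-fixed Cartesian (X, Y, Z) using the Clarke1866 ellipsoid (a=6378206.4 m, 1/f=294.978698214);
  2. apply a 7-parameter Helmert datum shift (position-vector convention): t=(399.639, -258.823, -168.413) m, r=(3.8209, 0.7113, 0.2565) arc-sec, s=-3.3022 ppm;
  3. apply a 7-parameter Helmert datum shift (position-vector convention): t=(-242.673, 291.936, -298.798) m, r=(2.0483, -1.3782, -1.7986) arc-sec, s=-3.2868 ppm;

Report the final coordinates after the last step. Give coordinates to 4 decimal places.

start: φ=-68.001576°, λ=-9.723990°, h=2879.203 m
→ ECEF (a=6378206.400, f=1/294.978698214): X=2362774.4689, Y=-404894.7191, Z=-5893641.1774
→ Helmert 7p (PV): X=2363146.4850, Y=-405040.0920, Z=-5893805.7767
→ Helmert 7p (PV): X=2362931.8934, Y=-404708.9030, Z=-5894073.4353

X=2362931.8934 m, Y=-404708.9030 m, Z=-5894073.4353 m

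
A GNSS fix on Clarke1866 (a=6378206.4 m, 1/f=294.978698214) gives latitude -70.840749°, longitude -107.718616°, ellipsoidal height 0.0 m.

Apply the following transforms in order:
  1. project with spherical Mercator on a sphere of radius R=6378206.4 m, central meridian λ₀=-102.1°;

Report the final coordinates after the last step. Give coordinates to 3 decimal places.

E=-625468.278 m, N=-11348162.459 m

start: φ=-70.840749°, λ=-107.718616°, h=0.000 m
→ merc (R=6378206.4, λ₀=-102.1°): E=-625468.2777, N=-11348162.4595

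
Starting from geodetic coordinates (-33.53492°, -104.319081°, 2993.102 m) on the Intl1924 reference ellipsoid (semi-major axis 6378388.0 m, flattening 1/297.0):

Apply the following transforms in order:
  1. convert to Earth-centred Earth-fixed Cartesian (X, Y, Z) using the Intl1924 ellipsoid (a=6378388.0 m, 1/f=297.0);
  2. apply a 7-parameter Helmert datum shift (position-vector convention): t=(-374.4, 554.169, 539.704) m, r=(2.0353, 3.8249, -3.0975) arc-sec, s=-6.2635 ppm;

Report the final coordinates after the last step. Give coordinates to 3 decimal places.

start: φ=-33.534920°, λ=-104.319081°, h=2993.102 m
→ ECEF (a=6378388.000, f=1/297.0): X=-1316903.5630, Y=-5159239.3192, Z=-3505270.1341
→ Helmert 7p (PV): X=-1317412.1910, Y=-5158598.4717, Z=-3504734.9629

X=-1317412.191 m, Y=-5158598.472 m, Z=-3504734.963 m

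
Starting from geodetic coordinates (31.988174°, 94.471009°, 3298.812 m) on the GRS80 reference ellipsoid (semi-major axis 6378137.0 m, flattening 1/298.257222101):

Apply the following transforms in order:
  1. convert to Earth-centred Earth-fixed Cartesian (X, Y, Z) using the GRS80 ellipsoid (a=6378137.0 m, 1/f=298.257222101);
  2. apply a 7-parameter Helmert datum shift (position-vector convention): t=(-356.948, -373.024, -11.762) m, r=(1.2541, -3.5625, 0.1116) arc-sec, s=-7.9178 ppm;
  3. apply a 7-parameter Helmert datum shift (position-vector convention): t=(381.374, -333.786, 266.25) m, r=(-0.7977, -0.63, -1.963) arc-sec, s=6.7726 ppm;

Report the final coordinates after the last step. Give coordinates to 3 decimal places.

start: φ=31.988174°, λ=94.471009°, h=3298.812 m
→ ECEF (a=6378137.000, f=1/298.257222101): X=-422323.3246, Y=5401064.8050, Z=3361066.8043
→ Helmert 7p (PV): X=-422737.9011, Y=5400628.3526, Z=3361053.9744
→ Helmert 7p (PV): X=-422318.2584, Y=5400348.1646, Z=3361320.8100

X=-422318.258 m, Y=5400348.165 m, Z=3361320.810 m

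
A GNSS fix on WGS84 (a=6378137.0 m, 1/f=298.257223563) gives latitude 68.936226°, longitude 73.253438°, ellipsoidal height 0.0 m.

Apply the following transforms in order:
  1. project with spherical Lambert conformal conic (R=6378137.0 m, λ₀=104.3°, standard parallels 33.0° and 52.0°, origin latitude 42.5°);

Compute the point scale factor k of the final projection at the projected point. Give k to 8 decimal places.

1.12742021

start: φ=68.936226°, λ=73.253438°, h=0.000 m
→ into lcc (λ₀=104.3°): φ=68.93622600°, λ−λ₀=-31.04656200°
scale k = 1.12742021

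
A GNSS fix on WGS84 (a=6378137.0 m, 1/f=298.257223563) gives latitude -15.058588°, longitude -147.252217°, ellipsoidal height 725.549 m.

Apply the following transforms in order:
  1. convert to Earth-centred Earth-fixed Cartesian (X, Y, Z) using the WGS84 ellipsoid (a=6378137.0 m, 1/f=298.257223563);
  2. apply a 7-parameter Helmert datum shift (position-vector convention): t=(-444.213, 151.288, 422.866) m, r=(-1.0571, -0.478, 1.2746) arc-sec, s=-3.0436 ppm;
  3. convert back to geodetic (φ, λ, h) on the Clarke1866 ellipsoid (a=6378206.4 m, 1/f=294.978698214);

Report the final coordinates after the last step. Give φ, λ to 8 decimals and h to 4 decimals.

start: φ=-15.058588°, λ=-147.252217°, h=725.549 m
→ ECEF (a=6378137.000, f=1/298.257223563): X=-5181945.8272, Y=-3332856.0980, Z=-1646549.5934
→ Helmert 7p (PV): X=-5182349.8576, Y=-3332735.1260, Z=-1646116.6439
→ geod (Bowring, a=6378206.400): φ=-15.05524128°, λ=-147.25519549°, h=824.6464 m

φ=-15.05524128°, λ=-147.25519549°, h=824.6464 m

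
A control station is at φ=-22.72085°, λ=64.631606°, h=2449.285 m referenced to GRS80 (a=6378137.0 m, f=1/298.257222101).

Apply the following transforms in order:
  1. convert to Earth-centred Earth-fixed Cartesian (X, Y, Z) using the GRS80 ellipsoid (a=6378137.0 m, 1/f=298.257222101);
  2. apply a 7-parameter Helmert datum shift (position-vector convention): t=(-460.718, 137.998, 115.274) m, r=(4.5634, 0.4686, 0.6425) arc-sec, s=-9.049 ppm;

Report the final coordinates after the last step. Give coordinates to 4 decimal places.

X=2522291.6566 m, Y=5320723.4573 m, Z=-2448930.4552 m

start: φ=-22.720850°, λ=64.631606°, h=2449.285 m
→ ECEF (a=6378137.000, f=1/298.257222101): X=2522797.3405, Y=5320571.5617, Z=-2449179.8717
→ Helmert 7p (PV): X=2522291.6566, Y=5320723.4573, Z=-2448930.4552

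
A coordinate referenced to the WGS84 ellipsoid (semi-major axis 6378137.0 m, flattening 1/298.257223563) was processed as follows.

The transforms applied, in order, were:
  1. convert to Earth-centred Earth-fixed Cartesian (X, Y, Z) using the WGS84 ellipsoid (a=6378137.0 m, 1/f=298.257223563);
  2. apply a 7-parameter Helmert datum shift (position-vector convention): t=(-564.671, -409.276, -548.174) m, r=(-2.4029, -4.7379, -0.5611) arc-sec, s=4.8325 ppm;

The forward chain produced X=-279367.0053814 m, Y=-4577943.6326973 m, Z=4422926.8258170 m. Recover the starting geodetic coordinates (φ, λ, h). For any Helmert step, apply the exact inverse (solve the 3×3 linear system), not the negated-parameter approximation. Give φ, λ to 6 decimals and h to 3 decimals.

φ=44.158046°, λ=-93.483927°, h=3875.081 m

start: X=-279367.0054, Y=-4577943.6327, Z=4422926.8258 m
→ Helmert⁻¹: X=-278686.9292, Y=-4577564.5248, Z=4423406.6982
→ geod (Bowring, a=6378137.000): φ=44.15804600°, λ=-93.48392700°, h=3875.0810 m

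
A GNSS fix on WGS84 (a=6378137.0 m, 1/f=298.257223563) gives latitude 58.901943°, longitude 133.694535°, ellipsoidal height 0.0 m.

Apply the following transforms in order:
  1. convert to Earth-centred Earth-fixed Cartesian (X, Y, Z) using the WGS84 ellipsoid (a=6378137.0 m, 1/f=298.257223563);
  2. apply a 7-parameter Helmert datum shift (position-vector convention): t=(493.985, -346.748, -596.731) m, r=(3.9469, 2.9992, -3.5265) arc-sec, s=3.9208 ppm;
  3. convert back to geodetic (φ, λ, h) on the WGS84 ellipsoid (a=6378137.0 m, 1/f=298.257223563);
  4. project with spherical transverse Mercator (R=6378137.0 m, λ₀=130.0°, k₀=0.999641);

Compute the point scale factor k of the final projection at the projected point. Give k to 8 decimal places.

1.00019418

start: φ=58.901943°, λ=133.694535°, h=0.000 m
→ ECEF (a=6378137.000, f=1/298.257223563): X=-2281376.9443, Y=2387780.5352, Z=5438302.4400
→ Helmert 7p (PV): X=-2280772.0041, Y=2387378.0910, Z=5437805.8947
→ geod (Bowring, a=6378137.000): φ=58.90509019°, λ=133.69176928°, h=-791.3127 m
→ into tm (λ₀=130.0°): φ=58.90509019°, λ−λ₀=3.69176928°
scale k = 1.00019418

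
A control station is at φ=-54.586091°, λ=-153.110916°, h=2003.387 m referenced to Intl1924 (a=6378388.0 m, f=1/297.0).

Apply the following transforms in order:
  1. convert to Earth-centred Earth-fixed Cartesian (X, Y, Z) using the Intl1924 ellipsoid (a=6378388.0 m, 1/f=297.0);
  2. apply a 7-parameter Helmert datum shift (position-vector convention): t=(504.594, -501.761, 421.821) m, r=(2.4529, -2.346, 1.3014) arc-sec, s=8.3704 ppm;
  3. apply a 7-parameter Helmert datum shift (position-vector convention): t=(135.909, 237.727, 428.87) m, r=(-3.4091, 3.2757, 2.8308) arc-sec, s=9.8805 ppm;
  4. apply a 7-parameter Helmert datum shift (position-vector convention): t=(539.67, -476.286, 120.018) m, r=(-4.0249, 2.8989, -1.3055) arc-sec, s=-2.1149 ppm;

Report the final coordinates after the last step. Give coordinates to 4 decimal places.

X=-3303895.2148 m, Y=-1676842.3043 m, Z=-5175568.0163 m

start: φ=-54.586091°, λ=-153.110916°, h=2003.387 m
→ ECEF (a=6378388.000, f=1/297.0): X=-3304948.9655, Y=-1675904.6608, Z=-5176557.0130
→ Helmert 7p (PV): X=-3304402.5840, Y=-1676379.7420, Z=-5176236.0418
→ Helmert 7p (PV): X=-3304358.5220, Y=-1676289.4814, Z=-5175778.1306
→ Helmert 7p (PV): X=-3303895.2148, Y=-1676842.3043, Z=-5175568.0163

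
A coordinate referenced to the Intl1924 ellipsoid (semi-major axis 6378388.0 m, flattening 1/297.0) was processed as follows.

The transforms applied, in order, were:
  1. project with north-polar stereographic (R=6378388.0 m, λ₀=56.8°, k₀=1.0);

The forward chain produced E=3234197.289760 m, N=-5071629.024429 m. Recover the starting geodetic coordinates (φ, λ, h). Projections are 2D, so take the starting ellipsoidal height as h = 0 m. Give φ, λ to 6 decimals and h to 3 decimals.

φ=39.510171°, λ=89.325814°, h=0.000 m

start: E=3234197.2898, N=-5071629.0244 m
→ stereo⁻¹: φ=39.51017100°, λ=89.32581400°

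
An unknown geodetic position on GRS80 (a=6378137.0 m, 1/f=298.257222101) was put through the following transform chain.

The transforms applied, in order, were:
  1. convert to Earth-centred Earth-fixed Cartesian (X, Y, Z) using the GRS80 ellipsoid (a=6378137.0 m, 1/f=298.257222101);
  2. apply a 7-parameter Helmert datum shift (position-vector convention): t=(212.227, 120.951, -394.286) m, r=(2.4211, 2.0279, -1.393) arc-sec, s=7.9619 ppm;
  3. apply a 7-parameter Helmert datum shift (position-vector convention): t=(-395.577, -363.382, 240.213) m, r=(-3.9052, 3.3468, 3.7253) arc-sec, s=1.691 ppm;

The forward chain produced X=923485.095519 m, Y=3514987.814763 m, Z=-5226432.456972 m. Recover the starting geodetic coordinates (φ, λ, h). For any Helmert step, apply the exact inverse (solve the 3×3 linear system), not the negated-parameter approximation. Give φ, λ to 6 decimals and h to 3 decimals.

start: X=923485.0955, Y=3514987.8148, Z=-5226432.4570 m
→ Helmert⁻¹: X=924027.4067, Y=3515427.5183, Z=-5226582.2813
→ Helmert⁻¹: X=923835.4659, Y=3515223.4741, Z=-5226178.5636
→ geod (Bowring, a=6378137.000): φ=-55.36309300°, λ=75.27508700°, h=2084.4250 m

φ=-55.363093°, λ=75.275087°, h=2084.425 m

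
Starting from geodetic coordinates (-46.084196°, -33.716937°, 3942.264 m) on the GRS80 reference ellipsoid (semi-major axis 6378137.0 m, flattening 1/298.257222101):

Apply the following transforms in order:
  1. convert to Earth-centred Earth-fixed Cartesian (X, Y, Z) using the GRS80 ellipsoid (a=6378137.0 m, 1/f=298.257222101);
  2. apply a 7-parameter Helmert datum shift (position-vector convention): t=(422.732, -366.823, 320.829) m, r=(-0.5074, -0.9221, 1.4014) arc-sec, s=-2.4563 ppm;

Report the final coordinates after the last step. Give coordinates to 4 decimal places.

X=3688872.2765 m, Y=-2461793.8640 m, Z=-4574228.8371 m

start: φ=-46.084196°, λ=-33.716937°, h=3942.264 m
→ ECEF (a=6378137.000, f=1/298.257222101): X=3688421.4304, Y=-2461446.8935, Z=-4574583.4466
→ Helmert 7p (PV): X=3688872.2765, Y=-2461793.8640, Z=-4574228.8371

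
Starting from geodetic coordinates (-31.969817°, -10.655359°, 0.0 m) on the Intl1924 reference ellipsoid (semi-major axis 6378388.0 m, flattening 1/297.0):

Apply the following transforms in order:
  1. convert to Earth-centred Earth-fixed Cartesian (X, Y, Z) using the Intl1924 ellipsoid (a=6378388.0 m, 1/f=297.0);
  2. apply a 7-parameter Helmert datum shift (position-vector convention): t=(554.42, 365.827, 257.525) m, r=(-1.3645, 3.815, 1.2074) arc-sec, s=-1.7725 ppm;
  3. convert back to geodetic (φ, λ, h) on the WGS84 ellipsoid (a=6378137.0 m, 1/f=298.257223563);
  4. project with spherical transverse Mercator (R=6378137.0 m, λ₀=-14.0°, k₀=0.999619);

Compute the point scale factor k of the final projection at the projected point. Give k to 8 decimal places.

start: φ=-31.969817°, λ=-10.655359°, h=0.000 m
→ ECEF (a=6378388.000, f=1/297.0): X=5322677.3306, Y=-1001435.8211, Z=-3357642.4858
→ Helmert 7p (PV): X=5323166.0765, Y=-1001059.2738, Z=-3357470.8308
→ geod (Bowring, a=6378137.000): φ=-31.96580383°, λ=-10.65048861°, h=482.9965 m
→ into tm (λ₀=-14.0°): φ=-31.96580383°, λ−λ₀=3.34951139°
scale k = 1.00084925

1.00084925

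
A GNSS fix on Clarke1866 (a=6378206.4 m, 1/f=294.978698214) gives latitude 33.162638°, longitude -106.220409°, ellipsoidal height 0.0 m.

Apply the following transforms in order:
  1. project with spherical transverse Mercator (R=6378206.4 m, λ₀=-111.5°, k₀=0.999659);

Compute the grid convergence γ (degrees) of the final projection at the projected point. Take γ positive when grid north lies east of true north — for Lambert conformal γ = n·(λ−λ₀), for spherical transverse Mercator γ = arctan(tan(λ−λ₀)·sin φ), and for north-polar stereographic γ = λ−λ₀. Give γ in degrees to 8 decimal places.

start: φ=33.162638°, λ=-106.220409°, h=0.000 m
→ into tm (λ₀=-111.5°): φ=33.16263800°, λ−λ₀=5.27959100°
convergence γ = 2.89376732°

2.89376732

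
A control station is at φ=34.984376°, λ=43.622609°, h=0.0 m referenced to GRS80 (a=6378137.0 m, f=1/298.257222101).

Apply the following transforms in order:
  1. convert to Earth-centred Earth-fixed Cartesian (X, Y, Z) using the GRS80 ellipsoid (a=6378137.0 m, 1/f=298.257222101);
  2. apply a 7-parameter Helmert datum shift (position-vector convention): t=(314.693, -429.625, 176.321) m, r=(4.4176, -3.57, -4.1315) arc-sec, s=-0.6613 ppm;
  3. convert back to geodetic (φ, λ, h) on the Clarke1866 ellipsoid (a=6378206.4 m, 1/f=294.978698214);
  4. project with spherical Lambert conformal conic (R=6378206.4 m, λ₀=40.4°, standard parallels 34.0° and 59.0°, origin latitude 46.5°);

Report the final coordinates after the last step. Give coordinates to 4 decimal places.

E=292163.0445 m, N=-1253957.1191 m

start: φ=34.984376°, λ=43.622609°, h=0.000 m
→ ECEF (a=6378137.000, f=1/298.257222101): X=3787023.8771, Y=3609184.7030, Z=3636446.9102
→ Helmert 7p (PV): X=3787345.4189, Y=3608598.9547, Z=3636763.6700
→ geod (Bowring, a=6378206.400): φ=34.98961320°, λ=43.61553519°, h=49.9217 m
→ lcc (R=6378206.4, λ₀=40.4°): E=292163.0445, N=-1253957.1191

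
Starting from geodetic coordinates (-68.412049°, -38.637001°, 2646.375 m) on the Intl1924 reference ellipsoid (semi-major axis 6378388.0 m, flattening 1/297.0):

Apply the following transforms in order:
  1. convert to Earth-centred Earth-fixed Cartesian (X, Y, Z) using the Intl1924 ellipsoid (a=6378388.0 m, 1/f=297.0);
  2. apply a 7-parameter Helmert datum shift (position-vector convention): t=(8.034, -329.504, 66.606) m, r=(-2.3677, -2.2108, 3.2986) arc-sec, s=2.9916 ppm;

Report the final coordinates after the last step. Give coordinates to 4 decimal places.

X=1839333.5929 m, Y=-1470558.5838 m, Z=-5910668.4409 m

start: φ=-68.412049°, λ=-38.637001°, h=2646.375 m
→ ECEF (a=6378388.000, f=1/297.0): X=1839233.1920, Y=-1470186.2455, Z=-5910753.9539
→ Helmert 7p (PV): X=1839333.5929, Y=-1470558.5838, Z=-5910668.4409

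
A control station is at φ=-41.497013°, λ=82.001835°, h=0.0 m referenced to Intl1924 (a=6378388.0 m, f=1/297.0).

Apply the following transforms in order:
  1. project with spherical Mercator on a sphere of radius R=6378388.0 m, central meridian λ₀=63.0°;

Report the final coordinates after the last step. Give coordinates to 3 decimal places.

E=2115357.839 m, N=-5086129.840 m

start: φ=-41.497013°, λ=82.001835°, h=0.000 m
→ merc (R=6378388.0, λ₀=63.0°): E=2115357.8391, N=-5086129.8405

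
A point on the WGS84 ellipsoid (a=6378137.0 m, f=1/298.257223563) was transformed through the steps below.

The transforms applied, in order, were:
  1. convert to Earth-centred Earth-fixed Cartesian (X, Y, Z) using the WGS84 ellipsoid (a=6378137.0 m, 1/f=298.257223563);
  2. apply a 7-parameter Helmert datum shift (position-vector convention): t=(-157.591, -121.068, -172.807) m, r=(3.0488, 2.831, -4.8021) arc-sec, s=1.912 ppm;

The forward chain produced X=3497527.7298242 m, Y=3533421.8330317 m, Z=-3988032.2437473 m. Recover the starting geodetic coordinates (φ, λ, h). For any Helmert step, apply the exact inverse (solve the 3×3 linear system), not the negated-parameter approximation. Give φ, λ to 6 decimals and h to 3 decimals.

start: X=3497527.7298, Y=3533421.8330, Z=-3988032.2437 m
→ Helmert⁻¹: X=3497651.1013, Y=3533558.6301, Z=-3987856.0360
→ geod (Bowring, a=6378137.000): φ=-38.92033100°, λ=45.29260000°, h=3846.1390 m

φ=-38.920331°, λ=45.292600°, h=3846.139 m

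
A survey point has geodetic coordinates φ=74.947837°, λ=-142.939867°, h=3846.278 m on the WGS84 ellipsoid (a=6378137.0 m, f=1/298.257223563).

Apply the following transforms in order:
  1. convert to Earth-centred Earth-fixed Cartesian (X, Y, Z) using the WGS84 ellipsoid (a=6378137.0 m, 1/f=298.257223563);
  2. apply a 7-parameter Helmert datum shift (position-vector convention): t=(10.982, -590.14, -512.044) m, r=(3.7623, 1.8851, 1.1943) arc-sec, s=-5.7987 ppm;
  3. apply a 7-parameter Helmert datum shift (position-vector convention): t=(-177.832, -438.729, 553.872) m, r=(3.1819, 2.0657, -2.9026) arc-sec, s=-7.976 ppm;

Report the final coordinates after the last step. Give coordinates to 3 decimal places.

start: φ=74.947837°, λ=-142.939867°, h=3846.278 m
→ ECEF (a=6378137.000, f=1/298.257223563): X=-1326748.6387, Y=-1001961.6793, Z=6140970.5024
→ Helmert 7p (PV): X=-1326668.0385, Y=-1002665.7027, Z=6140416.6983
→ Helmert 7p (PV): X=-1326787.9040, Y=-1003172.4886, Z=6140919.4132

X=-1326787.904 m, Y=-1003172.489 m, Z=6140919.413 m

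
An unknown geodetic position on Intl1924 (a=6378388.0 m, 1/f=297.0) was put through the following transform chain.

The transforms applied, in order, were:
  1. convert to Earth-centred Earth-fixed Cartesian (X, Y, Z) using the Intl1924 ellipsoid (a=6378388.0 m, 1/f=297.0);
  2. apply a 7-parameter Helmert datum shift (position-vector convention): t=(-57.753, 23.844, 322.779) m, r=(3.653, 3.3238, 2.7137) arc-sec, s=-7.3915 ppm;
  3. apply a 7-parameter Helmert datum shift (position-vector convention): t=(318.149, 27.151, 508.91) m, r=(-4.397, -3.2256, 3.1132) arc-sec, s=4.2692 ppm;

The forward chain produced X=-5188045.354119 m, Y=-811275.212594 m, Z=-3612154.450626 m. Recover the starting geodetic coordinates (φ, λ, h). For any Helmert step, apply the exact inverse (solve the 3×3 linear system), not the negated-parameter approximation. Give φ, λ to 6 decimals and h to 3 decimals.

φ=-34.709024°, λ=-171.114053°, h=2756.186 m

start: X=-5188045.3541, Y=-811275.2126, Z=-3612154.4506 m
→ Helmert⁻¹: X=-5188410.0900, Y=-811143.5798, Z=-3612584.0917
→ Helmert⁻¹: X=-5188343.1382, Y=-811169.1469, Z=-3613002.8159
→ geod (Bowring, a=6378388.000): φ=-34.70902400°, λ=-171.11405300°, h=2756.1860 m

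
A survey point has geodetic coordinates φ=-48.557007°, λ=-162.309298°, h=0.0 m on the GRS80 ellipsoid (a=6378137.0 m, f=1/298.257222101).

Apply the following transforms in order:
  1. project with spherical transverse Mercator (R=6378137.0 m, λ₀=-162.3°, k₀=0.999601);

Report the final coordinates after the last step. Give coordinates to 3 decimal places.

start: φ=-48.557007°, λ=-162.309298°, h=0.000 m
→ tm (R=6378137.0, λ₀=-162.3°): E=-684.7990, N=-5403184.6042

E=-684.799 m, N=-5403184.604 m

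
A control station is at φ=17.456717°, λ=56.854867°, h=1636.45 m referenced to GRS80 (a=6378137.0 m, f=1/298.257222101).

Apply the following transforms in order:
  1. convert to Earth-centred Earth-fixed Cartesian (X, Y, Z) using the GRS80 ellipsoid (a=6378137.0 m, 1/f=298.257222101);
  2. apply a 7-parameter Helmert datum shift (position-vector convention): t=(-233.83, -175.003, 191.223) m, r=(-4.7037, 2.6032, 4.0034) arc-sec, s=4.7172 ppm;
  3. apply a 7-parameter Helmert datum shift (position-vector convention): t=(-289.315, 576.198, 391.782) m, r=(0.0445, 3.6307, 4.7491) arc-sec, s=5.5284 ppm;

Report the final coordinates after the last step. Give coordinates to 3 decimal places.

start: φ=17.456717°, λ=56.854867°, h=1636.450 m
→ ECEF (a=6378137.000, f=1/298.257222101): X=3328564.3437, Y=5097226.1361, Z=1901601.9736
→ Helmert 7p (PV): X=3328271.2821, Y=5097183.1469, Z=1901643.9193
→ Helmert 7p (PV): X=3327916.4807, Y=5097863.7454, Z=1901988.7290

X=3327916.481 m, Y=5097863.745 m, Z=1901988.729 m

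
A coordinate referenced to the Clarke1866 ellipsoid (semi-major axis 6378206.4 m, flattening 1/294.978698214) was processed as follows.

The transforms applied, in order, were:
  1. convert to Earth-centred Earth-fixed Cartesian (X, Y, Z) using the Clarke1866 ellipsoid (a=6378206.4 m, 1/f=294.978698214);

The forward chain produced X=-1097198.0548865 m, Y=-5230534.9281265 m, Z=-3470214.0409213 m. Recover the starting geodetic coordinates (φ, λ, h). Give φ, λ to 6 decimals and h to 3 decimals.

start: X=-1097198.0549, Y=-5230534.9281, Z=-3470214.0409 m
→ geod (Bowring, a=6378206.400): φ=-33.17447500°, λ=-101.84703900°, h=413.0130 m

φ=-33.174475°, λ=-101.847039°, h=413.013 m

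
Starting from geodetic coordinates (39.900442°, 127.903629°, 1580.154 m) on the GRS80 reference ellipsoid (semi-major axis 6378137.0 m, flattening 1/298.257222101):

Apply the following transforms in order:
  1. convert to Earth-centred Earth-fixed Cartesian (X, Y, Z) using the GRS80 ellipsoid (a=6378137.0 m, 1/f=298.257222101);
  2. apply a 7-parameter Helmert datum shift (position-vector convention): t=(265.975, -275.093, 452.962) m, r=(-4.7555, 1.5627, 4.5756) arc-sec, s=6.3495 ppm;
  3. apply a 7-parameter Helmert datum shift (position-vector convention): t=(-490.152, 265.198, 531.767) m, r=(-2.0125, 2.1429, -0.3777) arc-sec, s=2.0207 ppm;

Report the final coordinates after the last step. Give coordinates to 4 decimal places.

X=-3011122.7346 m, Y=3867219.3966 m, Z=4071470.9265 m

start: φ=39.900442°, λ=127.903629°, h=1580.154 m
→ ECEF (a=6378137.000, f=1/298.257222101): X=-3010867.7843, Y=3867124.6338, Z=4070524.9236
→ Helmert 7p (PV): X=-3010675.8731, Y=3866901.1520, Z=4070937.3841
→ Helmert 7p (PV): X=-3011122.7346, Y=3867219.3966, Z=4071470.9265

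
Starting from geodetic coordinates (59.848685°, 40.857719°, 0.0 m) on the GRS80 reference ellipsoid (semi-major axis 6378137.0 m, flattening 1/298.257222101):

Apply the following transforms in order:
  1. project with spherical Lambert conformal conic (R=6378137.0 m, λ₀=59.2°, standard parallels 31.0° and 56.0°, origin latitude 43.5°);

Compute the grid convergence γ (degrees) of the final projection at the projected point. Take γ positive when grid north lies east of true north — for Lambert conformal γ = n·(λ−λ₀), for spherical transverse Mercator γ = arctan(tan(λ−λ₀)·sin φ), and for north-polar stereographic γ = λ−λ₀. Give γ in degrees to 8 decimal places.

-12.72924422

start: φ=59.848685°, λ=40.857719°, h=0.000 m
→ into lcc (λ₀=59.2°): φ=59.84868500°, λ−λ₀=-18.34228100°
convergence γ = -12.72924422°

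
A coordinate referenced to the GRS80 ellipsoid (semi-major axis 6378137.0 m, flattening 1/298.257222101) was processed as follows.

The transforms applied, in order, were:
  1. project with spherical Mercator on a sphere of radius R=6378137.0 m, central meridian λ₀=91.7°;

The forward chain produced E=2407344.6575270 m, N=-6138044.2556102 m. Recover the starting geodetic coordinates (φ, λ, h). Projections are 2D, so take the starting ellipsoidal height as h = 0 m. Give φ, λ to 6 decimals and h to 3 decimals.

start: E=2407344.6575, N=-6138044.2556 m
→ merc⁻¹: φ=-48.18713600°, λ=113.32554500°

φ=-48.187136°, λ=113.325545°, h=0.000 m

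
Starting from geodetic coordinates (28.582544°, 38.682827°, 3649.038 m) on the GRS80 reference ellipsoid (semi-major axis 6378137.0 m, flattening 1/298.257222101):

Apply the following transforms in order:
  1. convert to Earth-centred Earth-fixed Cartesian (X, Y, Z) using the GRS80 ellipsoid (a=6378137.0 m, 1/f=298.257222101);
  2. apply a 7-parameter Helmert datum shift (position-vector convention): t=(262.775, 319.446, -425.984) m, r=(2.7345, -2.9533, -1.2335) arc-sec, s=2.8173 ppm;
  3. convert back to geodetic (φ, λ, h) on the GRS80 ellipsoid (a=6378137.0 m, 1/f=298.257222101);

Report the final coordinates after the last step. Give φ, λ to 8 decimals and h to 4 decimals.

φ=28.57854325°, λ=38.68331061°, h=3819.0195 m

start: φ=28.582544°, λ=38.682827°, h=3649.038 m
→ ECEF (a=6378137.000, f=1/298.257222101): X=4377958.8756, Y=3505252.5547, Z=3035099.0587
→ Helmert 7p (PV): X=4378211.4901, Y=3505515.4579, Z=3034790.7793
→ geod (Bowring, a=6378137.000): φ=28.57854325°, λ=38.68331061°, h=3819.0195 m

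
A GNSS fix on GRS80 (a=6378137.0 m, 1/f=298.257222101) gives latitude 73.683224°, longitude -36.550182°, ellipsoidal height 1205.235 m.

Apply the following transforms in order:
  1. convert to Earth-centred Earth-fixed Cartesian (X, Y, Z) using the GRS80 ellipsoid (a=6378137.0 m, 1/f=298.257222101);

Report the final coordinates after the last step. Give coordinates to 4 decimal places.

start: φ=73.683224°, λ=-36.550182°, h=1205.235 m
→ ECEF (a=6378137.000, f=1/298.257222101): X=1444246.2265, Y=-1070644.7935, Z=6100256.5335

X=1444246.2265 m, Y=-1070644.7935 m, Z=6100256.5335 m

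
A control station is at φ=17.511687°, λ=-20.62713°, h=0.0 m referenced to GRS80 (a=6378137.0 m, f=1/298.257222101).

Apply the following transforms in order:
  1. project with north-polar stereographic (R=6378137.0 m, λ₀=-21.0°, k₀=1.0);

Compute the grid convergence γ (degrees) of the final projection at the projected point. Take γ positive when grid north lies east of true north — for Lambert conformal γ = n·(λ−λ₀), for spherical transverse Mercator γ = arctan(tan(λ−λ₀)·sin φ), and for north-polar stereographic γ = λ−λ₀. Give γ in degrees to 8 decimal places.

0.37287000

start: φ=17.511687°, λ=-20.627130°, h=0.000 m
→ into stereo (λ₀=-21.0°): φ=17.51168700°, λ−λ₀=0.37287000°
convergence γ = 0.37287000°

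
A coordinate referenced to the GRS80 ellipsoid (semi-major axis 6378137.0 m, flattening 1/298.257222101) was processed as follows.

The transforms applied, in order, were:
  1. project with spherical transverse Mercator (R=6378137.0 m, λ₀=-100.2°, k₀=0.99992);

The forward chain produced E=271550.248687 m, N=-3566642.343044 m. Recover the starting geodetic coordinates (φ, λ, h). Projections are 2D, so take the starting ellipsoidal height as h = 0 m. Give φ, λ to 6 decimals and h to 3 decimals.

start: E=271550.2487, N=-3566642.3430 m
→ tm⁻¹: φ=-32.00978000°, λ=-97.32353100°

φ=-32.009780°, λ=-97.323531°, h=0.000 m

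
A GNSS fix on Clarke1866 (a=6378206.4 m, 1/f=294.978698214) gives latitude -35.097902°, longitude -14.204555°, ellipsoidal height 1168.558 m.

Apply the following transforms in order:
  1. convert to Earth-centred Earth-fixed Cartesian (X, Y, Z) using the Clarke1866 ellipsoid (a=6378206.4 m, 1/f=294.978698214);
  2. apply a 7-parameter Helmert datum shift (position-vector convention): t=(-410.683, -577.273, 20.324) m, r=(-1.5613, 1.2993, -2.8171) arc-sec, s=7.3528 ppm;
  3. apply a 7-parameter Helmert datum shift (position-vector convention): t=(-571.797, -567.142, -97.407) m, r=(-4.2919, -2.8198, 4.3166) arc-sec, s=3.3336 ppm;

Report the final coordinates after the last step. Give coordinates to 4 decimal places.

start: φ=-35.097902°, λ=-14.204555°, h=1168.558 m
→ ECEF (a=6378206.400, f=1/294.978698214): X=5065508.5027, Y=-1282199.2044, Z=-3647242.4558
→ Helmert 7p (PV): X=5065094.5786, Y=-1282882.6964, Z=-3647271.1525
→ Helmert 7p (PV): X=5064616.3753, Y=-1283424.0067, Z=-3647284.7801

X=5064616.3753 m, Y=-1283424.0067 m, Z=-3647284.7801 m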